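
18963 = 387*49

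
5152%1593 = 373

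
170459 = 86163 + 84296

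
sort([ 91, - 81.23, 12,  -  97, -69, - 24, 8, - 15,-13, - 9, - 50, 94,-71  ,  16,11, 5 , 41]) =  [ - 97, - 81.23, - 71, - 69,- 50, - 24, - 15 , - 13, - 9, 5, 8 , 11,12,16,41, 91,  94]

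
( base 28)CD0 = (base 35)7y7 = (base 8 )23054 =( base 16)262C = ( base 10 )9772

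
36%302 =36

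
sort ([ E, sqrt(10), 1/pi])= [ 1/pi, E,sqrt(10 ) ]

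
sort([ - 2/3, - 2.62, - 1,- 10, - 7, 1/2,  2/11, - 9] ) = [ - 10, -9, - 7 , - 2.62,  -  1, - 2/3,  2/11, 1/2] 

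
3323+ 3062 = 6385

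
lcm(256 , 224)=1792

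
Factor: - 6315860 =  - 2^2*5^1*47^1*6719^1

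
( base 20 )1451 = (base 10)9701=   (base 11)731a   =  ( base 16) 25E5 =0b10010111100101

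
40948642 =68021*602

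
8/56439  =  8/56439   =  0.00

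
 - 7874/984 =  -3937/492 = -8.00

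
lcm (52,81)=4212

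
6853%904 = 525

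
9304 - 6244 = 3060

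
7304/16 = 913/2=456.50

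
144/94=1 + 25/47  =  1.53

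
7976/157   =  7976/157 = 50.80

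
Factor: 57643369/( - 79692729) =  -3^( - 1)* 7^1*157^( - 1 )*1789^1* 4603^1*169199^( - 1 ) 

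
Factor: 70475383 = 11^1 * 83^1 * 77191^1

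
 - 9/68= - 9/68 = - 0.13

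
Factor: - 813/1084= -3/4=- 2^ ( - 2)* 3^1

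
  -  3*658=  - 1974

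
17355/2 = 8677 + 1/2 = 8677.50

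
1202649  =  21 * 57269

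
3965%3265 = 700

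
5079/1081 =5079/1081  =  4.70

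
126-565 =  - 439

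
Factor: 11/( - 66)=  - 2^ ( - 1)*3^(-1) = -1/6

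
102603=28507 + 74096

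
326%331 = 326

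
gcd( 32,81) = 1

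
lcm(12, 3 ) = 12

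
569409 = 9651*59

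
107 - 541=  - 434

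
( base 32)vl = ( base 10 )1013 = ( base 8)1765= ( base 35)SX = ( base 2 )1111110101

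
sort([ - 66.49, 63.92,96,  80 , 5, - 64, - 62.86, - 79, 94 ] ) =[ - 79 , - 66.49, - 64,  -  62.86, 5,63.92, 80,94,96 ] 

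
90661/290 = 312+181/290=312.62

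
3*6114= 18342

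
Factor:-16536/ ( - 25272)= 3^(  -  4)*53^1 = 53/81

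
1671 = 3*557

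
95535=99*965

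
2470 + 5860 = 8330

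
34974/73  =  479  +  7/73 = 479.10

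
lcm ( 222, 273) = 20202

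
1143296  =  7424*154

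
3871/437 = 8 + 375/437 = 8.86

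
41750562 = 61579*678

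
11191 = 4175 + 7016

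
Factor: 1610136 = 2^3*3^2*11^1*19^1*107^1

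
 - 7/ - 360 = 7/360 = 0.02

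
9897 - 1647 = 8250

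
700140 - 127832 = 572308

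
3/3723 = 1/1241 = 0.00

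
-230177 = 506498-736675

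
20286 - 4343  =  15943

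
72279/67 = 1078 + 53/67  =  1078.79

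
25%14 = 11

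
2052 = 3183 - 1131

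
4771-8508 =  - 3737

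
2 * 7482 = 14964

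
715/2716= 715/2716 = 0.26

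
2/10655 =2/10655=0.00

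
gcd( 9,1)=1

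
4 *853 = 3412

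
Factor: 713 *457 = 325841 = 23^1*31^1*457^1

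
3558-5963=-2405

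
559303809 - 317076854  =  242226955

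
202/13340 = 101/6670 = 0.02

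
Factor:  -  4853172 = -2^2*3^1*404431^1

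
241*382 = 92062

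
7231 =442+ 6789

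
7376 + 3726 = 11102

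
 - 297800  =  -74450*4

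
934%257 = 163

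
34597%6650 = 1347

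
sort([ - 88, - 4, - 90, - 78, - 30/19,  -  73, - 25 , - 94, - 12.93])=[ - 94,- 90, - 88, - 78 ,-73, - 25,-12.93 ,  -  4, - 30/19]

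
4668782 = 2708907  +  1959875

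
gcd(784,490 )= 98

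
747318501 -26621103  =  720697398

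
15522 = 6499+9023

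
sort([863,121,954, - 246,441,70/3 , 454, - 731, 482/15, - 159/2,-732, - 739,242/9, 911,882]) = [ - 739 , - 732, - 731,-246, - 159/2,70/3,242/9,482/15, 121 , 441,454,863, 882, 911,954]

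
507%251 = 5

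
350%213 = 137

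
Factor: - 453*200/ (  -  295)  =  18120/59 =2^3*3^1*5^1*59^( - 1 ) * 151^1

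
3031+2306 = 5337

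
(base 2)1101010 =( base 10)106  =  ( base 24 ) 4A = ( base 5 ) 411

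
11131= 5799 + 5332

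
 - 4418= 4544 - 8962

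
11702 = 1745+9957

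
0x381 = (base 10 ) 897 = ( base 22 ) 1ih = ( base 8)1601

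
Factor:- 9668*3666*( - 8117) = 287689921896 = 2^3*3^1 * 13^1*47^1*2417^1  *8117^1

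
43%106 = 43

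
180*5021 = 903780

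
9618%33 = 15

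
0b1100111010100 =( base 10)6612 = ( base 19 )I60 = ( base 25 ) AEC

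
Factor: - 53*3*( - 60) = 9540 = 2^2 * 3^2*5^1*53^1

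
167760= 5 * 33552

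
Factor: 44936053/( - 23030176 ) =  - 2^(  -  5 )*13^( - 1 ) *23^( -1)*29^( - 1 )*83^( - 1)*44936053^1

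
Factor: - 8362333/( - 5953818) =2^( - 1)*3^( - 1 )*7^1*13^(  -  1)*83^1*389^1*2063^( - 1) = 226009/160914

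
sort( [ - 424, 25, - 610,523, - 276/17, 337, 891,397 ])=[ - 610, - 424,-276/17,25,337,  397, 523, 891 ] 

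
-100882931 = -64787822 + -36095109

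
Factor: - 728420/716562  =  -430/423 =- 2^1*3^(-2)*5^1*43^1*47^(-1) 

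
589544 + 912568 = 1502112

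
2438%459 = 143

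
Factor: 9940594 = 2^1*47^1*105751^1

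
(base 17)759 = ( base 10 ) 2117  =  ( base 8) 4105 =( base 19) 5g8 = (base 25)39H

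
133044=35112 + 97932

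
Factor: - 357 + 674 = 317 = 317^1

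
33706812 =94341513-60634701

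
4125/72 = 57 + 7/24 = 57.29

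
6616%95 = 61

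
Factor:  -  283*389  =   - 283^1*389^1 =- 110087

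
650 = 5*130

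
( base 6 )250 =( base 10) 102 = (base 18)5c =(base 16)66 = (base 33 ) 33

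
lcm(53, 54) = 2862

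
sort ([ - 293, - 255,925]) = [  -  293, - 255, 925 ] 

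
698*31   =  21638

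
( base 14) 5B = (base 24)39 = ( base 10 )81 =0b1010001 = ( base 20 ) 41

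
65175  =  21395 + 43780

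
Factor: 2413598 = 2^1*11^1*31^1*3539^1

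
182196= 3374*54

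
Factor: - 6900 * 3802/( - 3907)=2^3*3^1* 5^2*23^1*1901^1 *3907^( - 1 )  =  26233800/3907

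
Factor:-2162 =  - 2^1*23^1*47^1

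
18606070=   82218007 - 63611937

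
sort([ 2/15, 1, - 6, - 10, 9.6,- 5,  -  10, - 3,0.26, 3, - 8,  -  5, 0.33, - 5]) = [ - 10, -10,  -  8, -6,  -  5, - 5, - 5, - 3,2/15, 0.26 , 0.33,1, 3, 9.6 ] 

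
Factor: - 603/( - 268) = 9/4 = 2^(- 2 )*3^2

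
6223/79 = 6223/79 = 78.77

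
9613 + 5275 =14888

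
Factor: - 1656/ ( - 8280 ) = 5^( - 1) = 1/5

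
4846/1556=3+ 89/778 = 3.11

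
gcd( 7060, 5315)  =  5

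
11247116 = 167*67348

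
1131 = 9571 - 8440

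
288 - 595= - 307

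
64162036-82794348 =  - 18632312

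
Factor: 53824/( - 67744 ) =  - 2^1*29^1*73^( - 1 ) = - 58/73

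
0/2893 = 0  =  0.00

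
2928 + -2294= 634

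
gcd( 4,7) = 1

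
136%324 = 136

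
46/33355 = 46/33355  =  0.00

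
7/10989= 7/10989=   0.00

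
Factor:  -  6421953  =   - 3^1*41^1*109^1*479^1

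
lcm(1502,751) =1502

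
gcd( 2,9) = 1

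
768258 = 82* 9369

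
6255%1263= 1203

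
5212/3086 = 2606/1543 = 1.69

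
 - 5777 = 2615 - 8392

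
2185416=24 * 91059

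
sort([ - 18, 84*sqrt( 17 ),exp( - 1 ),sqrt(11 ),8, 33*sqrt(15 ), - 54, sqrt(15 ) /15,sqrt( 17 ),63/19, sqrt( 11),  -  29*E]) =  [ - 29*E, - 54, - 18,  sqrt( 15) /15, exp( - 1), 63/19, sqrt(11 ),sqrt( 11 ),  sqrt(  17),8, 33 * sqrt( 15), 84*sqrt( 17)]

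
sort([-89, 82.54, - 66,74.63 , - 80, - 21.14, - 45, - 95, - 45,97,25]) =[ - 95, - 89, - 80, - 66, - 45, - 45,-21.14,25 , 74.63, 82.54,97 ]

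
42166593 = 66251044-24084451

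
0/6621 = 0 =0.00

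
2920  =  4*730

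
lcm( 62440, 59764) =4183480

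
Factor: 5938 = 2^1*2969^1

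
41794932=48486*862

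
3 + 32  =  35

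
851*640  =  544640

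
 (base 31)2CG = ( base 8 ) 4406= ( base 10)2310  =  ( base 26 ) 3AM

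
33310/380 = 87 +25/38 = 87.66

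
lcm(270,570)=5130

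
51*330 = 16830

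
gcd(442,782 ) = 34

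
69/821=69/821 =0.08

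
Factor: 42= 2^1*3^1*7^1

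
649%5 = 4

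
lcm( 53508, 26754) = 53508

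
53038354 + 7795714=60834068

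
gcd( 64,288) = 32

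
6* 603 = 3618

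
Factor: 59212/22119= 2^2 * 3^(-1 )*73^(-1 ) * 101^(-1)*113^1*131^1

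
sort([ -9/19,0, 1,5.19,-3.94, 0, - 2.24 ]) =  [ -3.94, -2.24, - 9/19,0,0,1,5.19] 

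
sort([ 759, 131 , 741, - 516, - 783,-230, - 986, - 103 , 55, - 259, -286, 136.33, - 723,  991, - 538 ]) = [ - 986, - 783, - 723, - 538, - 516, - 286, - 259, - 230, - 103, 55, 131,136.33, 741, 759,  991]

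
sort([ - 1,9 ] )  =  [ - 1, 9 ] 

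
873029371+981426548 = 1854455919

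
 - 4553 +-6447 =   -  11000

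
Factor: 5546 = 2^1*47^1* 59^1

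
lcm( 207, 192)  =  13248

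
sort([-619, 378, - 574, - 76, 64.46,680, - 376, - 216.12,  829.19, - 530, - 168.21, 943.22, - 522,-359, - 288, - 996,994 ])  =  [ - 996,-619, - 574, - 530, - 522,- 376, -359, - 288,-216.12, - 168.21, - 76, 64.46,378,680,  829.19 , 943.22,994]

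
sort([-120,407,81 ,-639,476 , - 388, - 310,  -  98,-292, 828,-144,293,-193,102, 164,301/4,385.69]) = [ - 639, - 388, - 310, - 292,  -  193,-144, - 120, - 98,301/4, 81,102,  164,  293,385.69,407 , 476 , 828]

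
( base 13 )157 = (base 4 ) 3301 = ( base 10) 241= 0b11110001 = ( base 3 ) 22221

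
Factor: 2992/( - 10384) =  - 17/59 = -17^1 * 59^( - 1)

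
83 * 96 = 7968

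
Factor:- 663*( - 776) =514488 = 2^3*3^1*13^1*17^1 * 97^1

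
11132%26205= 11132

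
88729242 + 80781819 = 169511061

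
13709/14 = 13709/14 = 979.21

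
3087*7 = 21609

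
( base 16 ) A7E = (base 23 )51I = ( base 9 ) 3614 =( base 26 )3P8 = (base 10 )2686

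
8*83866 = 670928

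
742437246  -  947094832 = -204657586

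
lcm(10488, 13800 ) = 262200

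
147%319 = 147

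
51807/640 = 51807/640= 80.95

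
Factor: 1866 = 2^1*3^1*311^1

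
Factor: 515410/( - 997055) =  - 2^1* 7^1*37^1*  199^1*199411^( - 1) = - 103082/199411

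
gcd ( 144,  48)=48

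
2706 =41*66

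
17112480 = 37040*462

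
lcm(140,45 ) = 1260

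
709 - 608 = 101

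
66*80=5280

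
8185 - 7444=741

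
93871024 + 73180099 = 167051123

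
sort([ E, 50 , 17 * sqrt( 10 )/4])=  [E, 17*sqrt( 10) /4,  50]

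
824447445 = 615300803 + 209146642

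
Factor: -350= -2^1 * 5^2 * 7^1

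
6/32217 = 2/10739 = 0.00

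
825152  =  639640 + 185512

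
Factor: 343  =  7^3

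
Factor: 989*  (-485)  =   - 5^1*23^1*43^1*97^1=- 479665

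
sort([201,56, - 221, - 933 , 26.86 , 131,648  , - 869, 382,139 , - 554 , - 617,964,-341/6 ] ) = [ - 933, - 869 ,  -  617,- 554, - 221, - 341/6, 26.86,  56,131,  139,201, 382 , 648,964]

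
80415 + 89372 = 169787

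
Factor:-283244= - 2^2*13^2*419^1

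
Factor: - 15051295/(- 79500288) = 2^( -10)*3^( - 1)*5^1*457^1*941^1*3697^( - 1 ) = 2150185/11357184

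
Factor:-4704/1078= -48/11 = - 2^4*3^1*11^ ( - 1)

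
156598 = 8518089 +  - 8361491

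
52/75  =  52/75 =0.69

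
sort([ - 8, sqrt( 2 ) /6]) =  [  -  8, sqrt( 2 )/6]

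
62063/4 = 15515 + 3/4 = 15515.75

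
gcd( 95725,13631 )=1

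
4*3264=13056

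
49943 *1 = 49943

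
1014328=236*4298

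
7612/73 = 104 + 20/73 = 104.27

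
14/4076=7/2038 = 0.00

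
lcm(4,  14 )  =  28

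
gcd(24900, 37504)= 4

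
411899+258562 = 670461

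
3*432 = 1296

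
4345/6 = 4345/6= 724.17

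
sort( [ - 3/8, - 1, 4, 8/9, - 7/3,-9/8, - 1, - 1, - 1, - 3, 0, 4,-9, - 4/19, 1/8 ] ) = [ - 9, - 3, - 7/3,  -  9/8, - 1, - 1,- 1,-1,- 3/8, - 4/19, 0, 1/8, 8/9,4, 4]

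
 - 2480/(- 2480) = 1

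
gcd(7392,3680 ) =32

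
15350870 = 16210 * 947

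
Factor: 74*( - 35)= - 2^1 * 5^1*7^1*37^1 =- 2590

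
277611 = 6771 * 41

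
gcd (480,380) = 20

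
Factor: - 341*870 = -2^1*3^1*5^1*11^1*29^1*31^1= - 296670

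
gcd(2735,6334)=1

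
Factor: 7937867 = 7^1*283^1*4007^1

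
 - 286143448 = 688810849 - 974954297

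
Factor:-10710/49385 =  - 2^1*3^2 * 83^( - 1) =- 18/83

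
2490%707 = 369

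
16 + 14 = 30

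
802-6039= - 5237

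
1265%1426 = 1265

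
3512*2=7024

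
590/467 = 1 + 123/467 = 1.26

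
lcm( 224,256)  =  1792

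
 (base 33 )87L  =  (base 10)8964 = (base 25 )E8E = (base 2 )10001100000100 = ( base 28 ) BC4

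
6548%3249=50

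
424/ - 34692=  - 1  +  8567/8673 = -0.01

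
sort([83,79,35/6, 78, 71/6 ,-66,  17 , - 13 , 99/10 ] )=[ - 66, - 13, 35/6, 99/10,71/6 , 17,  78 , 79, 83] 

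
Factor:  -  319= - 11^1* 29^1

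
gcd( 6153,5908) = 7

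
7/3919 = 7/3919 = 0.00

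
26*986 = 25636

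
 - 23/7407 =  - 23/7407=- 0.00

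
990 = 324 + 666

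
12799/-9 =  - 1423 + 8/9 = - 1422.11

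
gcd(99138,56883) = 3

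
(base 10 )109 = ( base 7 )214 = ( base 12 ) 91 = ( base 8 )155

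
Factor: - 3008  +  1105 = - 11^1*173^1  =  -1903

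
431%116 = 83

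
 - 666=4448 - 5114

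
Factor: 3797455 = 5^1 * 759491^1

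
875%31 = 7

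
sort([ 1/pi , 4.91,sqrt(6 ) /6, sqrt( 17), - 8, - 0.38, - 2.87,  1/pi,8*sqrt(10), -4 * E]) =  [ - 4*E, - 8, - 2.87, - 0.38,1/pi, 1/pi,sqrt (6 ) /6,sqrt(17),4.91 , 8*sqrt(10) ] 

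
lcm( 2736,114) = 2736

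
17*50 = 850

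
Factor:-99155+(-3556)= - 3^1*7^1*67^1*73^1 = - 102711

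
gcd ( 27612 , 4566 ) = 6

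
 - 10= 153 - 163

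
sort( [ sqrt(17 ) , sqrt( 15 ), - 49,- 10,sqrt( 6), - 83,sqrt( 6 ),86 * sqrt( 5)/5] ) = [ - 83, - 49,  -  10,sqrt(6 ), sqrt( 6),sqrt (15 ), sqrt( 17 ),86*sqrt(5)/5]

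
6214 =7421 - 1207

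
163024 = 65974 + 97050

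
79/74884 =79/74884=0.00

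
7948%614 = 580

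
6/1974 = 1/329 =0.00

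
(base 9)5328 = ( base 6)30042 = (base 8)7512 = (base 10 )3914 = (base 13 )1A21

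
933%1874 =933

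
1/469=1/469 = 0.00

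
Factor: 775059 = 3^1*258353^1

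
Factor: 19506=2^1*3^1*3251^1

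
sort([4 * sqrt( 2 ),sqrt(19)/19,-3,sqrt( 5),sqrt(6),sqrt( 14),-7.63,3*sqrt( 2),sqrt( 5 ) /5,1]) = [  -  7.63, -3,sqrt( 19 )/19,sqrt( 5 )/5,  1, sqrt( 5),sqrt ( 6 ),sqrt( 14),3*sqrt (2),4*sqrt( 2)]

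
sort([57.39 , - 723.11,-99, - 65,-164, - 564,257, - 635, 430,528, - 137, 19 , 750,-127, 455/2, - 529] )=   [ - 723.11 ,  -  635,  -  564,-529, - 164,- 137, - 127  , - 99, - 65,  19 , 57.39, 455/2, 257,430,528, 750] 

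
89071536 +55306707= 144378243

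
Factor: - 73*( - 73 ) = 73^2 = 5329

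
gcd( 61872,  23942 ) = 2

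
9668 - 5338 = 4330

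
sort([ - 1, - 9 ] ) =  [ - 9, - 1] 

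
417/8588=417/8588  =  0.05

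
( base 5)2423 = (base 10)363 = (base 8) 553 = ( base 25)ED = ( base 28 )cr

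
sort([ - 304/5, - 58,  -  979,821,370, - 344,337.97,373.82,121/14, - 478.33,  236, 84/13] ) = [-979, -478.33, - 344 ,  -  304/5,-58,  84/13,121/14, 236,  337.97,370,373.82,821 ] 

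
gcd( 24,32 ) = 8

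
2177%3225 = 2177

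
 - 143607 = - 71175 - 72432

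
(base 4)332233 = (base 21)924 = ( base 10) 4015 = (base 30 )4DP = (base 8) 7657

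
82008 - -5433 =87441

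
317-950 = -633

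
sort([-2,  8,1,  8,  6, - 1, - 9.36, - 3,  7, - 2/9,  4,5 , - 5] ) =[ - 9.36, - 5, - 3, - 2, - 1,- 2/9,1,4, 5,  6, 7, 8,8] 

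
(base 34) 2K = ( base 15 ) 5D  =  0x58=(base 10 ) 88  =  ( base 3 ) 10021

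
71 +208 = 279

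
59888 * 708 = 42400704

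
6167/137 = 45 + 2/137 =45.01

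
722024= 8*90253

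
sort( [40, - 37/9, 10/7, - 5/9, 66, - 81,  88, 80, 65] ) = [ - 81, - 37/9 ,-5/9, 10/7, 40, 65, 66, 80, 88]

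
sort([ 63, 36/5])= [ 36/5,  63 ] 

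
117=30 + 87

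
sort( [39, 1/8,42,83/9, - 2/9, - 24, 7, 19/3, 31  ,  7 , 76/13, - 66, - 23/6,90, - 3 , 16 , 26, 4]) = [ - 66, - 24, - 23/6 ,  -  3, - 2/9,1/8, 4 , 76/13,19/3, 7,7,83/9,  16, 26,31, 39,42,90]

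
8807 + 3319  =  12126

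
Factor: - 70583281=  - 70583281^1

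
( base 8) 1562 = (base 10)882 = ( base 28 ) 13e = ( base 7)2400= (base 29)11c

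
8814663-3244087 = 5570576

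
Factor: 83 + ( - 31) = 2^2 * 13^1 = 52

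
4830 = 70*69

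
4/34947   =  4/34947 = 0.00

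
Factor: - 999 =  - 3^3* 37^1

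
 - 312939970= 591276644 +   -  904216614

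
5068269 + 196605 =5264874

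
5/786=5/786 = 0.01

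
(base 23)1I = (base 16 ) 29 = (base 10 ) 41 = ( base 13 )32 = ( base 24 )1H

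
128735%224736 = 128735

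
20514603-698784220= - 678269617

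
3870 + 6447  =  10317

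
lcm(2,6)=6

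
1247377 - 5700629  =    -  4453252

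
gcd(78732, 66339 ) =729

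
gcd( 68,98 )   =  2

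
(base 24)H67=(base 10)9943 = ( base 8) 23327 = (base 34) 8KF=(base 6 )114011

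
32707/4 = 8176 + 3/4  =  8176.75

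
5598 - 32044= - 26446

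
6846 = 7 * 978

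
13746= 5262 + 8484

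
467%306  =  161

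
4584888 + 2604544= 7189432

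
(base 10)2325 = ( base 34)20d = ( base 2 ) 100100010101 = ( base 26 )3BB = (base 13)109b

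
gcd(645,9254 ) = 1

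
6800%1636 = 256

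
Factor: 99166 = 2^1*179^1*277^1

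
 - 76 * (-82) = 6232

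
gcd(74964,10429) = 1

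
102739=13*7903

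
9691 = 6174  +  3517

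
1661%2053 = 1661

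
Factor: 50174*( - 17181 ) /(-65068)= 431019747/32534 = 2^( - 1)  *  3^2*23^1 * 83^1 * 16267^(  -  1 )*  25087^1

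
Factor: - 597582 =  - 2^1*3^2*33199^1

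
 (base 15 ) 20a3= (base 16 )1AF7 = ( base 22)e5h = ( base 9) 10420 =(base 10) 6903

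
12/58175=12/58175= 0.00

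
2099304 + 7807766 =9907070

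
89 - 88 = 1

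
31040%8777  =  4709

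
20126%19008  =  1118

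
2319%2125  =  194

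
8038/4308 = 1 + 1865/2154 = 1.87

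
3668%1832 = 4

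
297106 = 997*298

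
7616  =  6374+1242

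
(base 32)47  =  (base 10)135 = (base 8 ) 207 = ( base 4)2013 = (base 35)3u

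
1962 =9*218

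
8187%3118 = 1951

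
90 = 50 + 40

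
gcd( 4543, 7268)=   1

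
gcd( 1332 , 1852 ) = 4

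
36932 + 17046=53978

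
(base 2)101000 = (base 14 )2c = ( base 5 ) 130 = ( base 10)40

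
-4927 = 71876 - 76803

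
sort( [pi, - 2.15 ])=[-2.15 , pi]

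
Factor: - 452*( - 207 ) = 2^2*  3^2*23^1* 113^1 = 93564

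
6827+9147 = 15974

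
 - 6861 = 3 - 6864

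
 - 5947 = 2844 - 8791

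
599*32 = 19168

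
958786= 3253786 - 2295000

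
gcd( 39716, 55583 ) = 1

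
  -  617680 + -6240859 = -6858539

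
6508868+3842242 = 10351110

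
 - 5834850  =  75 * (-77798 )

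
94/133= 94/133  =  0.71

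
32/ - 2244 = - 8/561 = - 0.01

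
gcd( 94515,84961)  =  1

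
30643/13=30643/13=2357.15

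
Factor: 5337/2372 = 9/4=2^( - 2)*3^2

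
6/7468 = 3/3734=0.00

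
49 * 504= 24696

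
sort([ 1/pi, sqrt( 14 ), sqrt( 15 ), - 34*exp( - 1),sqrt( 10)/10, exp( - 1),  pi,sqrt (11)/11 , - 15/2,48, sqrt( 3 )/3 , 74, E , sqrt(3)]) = [ - 34*exp(  -  1 ) ,-15/2,sqrt(11 ) /11,sqrt(10 )/10, 1/pi,  exp(-1), sqrt(3 ) /3,sqrt( 3 ),E, pi, sqrt( 14),sqrt(15 ),48,74] 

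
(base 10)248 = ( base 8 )370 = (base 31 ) 80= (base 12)188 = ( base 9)305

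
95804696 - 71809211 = 23995485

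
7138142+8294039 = 15432181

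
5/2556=5/2556 = 0.00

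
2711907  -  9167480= - 6455573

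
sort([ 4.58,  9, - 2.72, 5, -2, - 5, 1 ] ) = [-5,-2.72,-2, 1, 4.58,5,9 ]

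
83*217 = 18011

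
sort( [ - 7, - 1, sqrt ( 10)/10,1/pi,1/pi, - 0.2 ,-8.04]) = [-8.04, - 7, - 1, - 0.2,sqrt( 10)/10,1/pi,1/pi] 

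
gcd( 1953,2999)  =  1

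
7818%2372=702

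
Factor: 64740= 2^2*3^1* 5^1 * 13^1* 83^1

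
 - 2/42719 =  - 1+ 42717/42719 = - 0.00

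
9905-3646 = 6259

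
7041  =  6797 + 244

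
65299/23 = 65299/23 = 2839.09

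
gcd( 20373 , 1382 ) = 1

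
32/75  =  32/75  =  0.43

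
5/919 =5/919 = 0.01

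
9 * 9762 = 87858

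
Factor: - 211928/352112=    - 449/746 = - 2^(- 1 ) * 373^ ( - 1 )*449^1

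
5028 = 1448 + 3580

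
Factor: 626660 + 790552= 1417212 = 2^2 * 3^2*39367^1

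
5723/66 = 86 + 47/66 = 86.71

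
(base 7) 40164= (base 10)9699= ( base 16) 25E3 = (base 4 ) 2113203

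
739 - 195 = 544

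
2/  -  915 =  - 2/915 = - 0.00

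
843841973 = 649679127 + 194162846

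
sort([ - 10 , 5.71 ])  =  [ - 10,5.71]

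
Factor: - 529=- 23^2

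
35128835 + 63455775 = 98584610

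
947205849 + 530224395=1477430244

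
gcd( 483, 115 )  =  23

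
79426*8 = 635408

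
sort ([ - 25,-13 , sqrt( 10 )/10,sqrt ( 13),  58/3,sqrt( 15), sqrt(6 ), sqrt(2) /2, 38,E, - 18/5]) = [ - 25,-13,  -  18/5, sqrt (10 )/10,sqrt(2) /2,sqrt( 6),E, sqrt(13), sqrt(15), 58/3,38 ]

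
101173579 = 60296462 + 40877117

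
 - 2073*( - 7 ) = 14511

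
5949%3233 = 2716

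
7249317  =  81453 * 89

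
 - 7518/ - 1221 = 2506/407= 6.16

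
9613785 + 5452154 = 15065939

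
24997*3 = 74991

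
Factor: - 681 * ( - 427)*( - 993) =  - 288751491 = - 3^2*7^1*61^1*227^1*331^1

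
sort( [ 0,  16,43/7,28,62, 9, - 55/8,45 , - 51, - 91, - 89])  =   [ - 91, - 89,-51,-55/8, 0,43/7,9,16 , 28,45,  62 ] 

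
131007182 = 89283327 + 41723855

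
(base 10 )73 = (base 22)37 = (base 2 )1001001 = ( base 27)2j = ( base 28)2H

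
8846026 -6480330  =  2365696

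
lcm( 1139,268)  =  4556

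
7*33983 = 237881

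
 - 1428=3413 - 4841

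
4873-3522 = 1351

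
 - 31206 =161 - 31367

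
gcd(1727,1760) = 11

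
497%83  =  82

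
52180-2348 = 49832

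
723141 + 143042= 866183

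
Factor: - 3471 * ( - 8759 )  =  30402489 = 3^1*13^1*19^1*89^1*461^1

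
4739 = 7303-2564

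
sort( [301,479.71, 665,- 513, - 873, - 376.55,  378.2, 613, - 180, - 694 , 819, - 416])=[ - 873,-694, - 513, - 416,- 376.55, - 180, 301, 378.2 , 479.71,  613,665,819]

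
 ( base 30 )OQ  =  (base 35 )LB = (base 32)NA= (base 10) 746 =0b1011101010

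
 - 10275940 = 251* (  -  40940) 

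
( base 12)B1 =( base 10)133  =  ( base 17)7E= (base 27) 4P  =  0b10000101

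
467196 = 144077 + 323119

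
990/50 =99/5 =19.80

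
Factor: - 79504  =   - 2^4*4969^1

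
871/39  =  67/3 = 22.33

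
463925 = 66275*7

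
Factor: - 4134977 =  - 7^1*11^1*83^1*647^1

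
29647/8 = 3705+7/8 = 3705.88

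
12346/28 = 6173/14 = 440.93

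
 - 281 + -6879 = -7160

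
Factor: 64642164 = 2^2 *3^1 * 631^1*8537^1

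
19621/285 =68 + 241/285 = 68.85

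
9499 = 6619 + 2880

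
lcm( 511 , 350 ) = 25550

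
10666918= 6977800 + 3689118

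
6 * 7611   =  45666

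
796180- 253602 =542578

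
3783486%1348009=1087468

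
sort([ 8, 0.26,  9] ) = [ 0.26 , 8, 9 ] 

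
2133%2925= 2133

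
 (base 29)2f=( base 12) 61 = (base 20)3d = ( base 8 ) 111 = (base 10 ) 73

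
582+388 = 970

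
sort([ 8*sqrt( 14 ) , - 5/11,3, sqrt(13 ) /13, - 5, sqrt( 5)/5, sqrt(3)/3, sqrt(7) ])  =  [-5, - 5/11,  sqrt(13)/13 , sqrt(5) /5,sqrt( 3) /3, sqrt(7),3,  8*sqrt ( 14)]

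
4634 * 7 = 32438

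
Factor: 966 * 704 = 2^7*3^1 * 7^1*11^1 *23^1 = 680064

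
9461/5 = 9461/5 =1892.20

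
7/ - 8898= -7/8898  =  - 0.00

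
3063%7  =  4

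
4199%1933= 333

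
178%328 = 178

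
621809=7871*79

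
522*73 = 38106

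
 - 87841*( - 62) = 5446142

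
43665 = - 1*(  -  43665 ) 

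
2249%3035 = 2249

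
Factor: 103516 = 2^2*7^1*3697^1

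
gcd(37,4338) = 1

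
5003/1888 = 5003/1888=2.65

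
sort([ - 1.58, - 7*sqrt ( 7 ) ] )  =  [ - 7*sqrt ( 7), - 1.58 ]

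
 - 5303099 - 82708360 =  - 88011459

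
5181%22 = 11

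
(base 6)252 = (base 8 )150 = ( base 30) 3e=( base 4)1220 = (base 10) 104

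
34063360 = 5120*6653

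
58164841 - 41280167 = 16884674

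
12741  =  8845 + 3896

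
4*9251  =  37004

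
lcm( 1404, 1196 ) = 32292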